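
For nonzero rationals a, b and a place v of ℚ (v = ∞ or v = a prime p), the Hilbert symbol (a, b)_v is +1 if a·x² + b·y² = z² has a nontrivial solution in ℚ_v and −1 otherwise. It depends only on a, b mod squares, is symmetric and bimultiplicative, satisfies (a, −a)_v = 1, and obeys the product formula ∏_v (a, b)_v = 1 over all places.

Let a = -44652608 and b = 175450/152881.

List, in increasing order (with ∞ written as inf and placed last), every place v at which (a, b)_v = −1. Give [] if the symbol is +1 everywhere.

[13, 17, 29, 41]

Mod squares: a ≡ -697697, b ≡ 58. Check v ∈ {∞, 2, 5, 7, 11, 13, 17, 23, 29, 41}.
v=13: a=13^1·(≡5), b=13^0·(≡2) mod 13; (5|13)=-1, (2|13)=-1; (−1)^{1·0·6}·(-1)^0·(-1)^1 = -1.
v=2: v_2(a)=6, v_2(b)=1; units ≡ 7, 5 (mod 8); ε·ε+αω+βω = 1·0+6·1+1·0 ≡ 0  ⇒  (a,b)_2 = +1.
v=23: a=23^0·(≡6), b=23^-2·(≡4) mod 23; (6|23)=+1, (4|23)=+1; (−1)^{0·-2·11}·(+1)^-2·(+1)^0 = +1.
v=41: a=41^1·(≡36), b=41^0·(≡14) mod 41; (36|41)=+1, (14|41)=-1; (−1)^{1·0·20}·(+1)^0·(-1)^1 = -1.
v=∞: -697697 < 0 and 58 > 0  ⇒  (a,b)_∞ = +1.
v=5: a=5^0·(≡2), b=5^2·(≡3) mod 5; (2|5)=-1, (3|5)=-1; (−1)^{0·2·2}·(-1)^2·(-1)^0 = +1.
v=17: a=17^1·(≡12), b=17^-2·(≡5) mod 17; (12|17)=-1, (5|17)=-1; (−1)^{1·-2·8}·(-1)^-2·(-1)^1 = -1.
v=7: a=7^1·(≡2), b=7^0·(≡2) mod 7; (2|7)=+1, (2|7)=+1; (−1)^{1·0·3}·(+1)^0·(+1)^1 = +1.
v=11: a=11^1·(≡2), b=11^2·(≡3) mod 11; (2|11)=-1, (3|11)=+1; (−1)^{1·2·5}·(-1)^2·(+1)^1 = +1.
v=29: a=29^0·(≡26), b=29^1·(≡14) mod 29; (26|29)=-1, (14|29)=-1; (−1)^{0·1·14}·(-1)^1·(-1)^0 = -1.
(-697697, 58 / ℚ) ramifies at {13, 17, 29, 41}: a division algebra.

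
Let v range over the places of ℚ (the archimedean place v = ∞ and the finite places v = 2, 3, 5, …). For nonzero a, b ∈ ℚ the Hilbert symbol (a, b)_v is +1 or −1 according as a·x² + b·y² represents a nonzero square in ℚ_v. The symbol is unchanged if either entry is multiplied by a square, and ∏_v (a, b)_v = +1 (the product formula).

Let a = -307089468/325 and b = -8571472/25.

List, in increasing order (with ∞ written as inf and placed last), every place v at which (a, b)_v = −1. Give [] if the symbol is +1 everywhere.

[23, inf]

Mod squares: a ≡ -299, b ≡ -13. Check v ∈ {∞, 2, 3, 5, 7, 13, 23, 29}.
v=3: a=3^4·(≡1), b=3^0·(≡2) mod 3; (1|3)=+1, (2|3)=-1; (−1)^{4·0·1}·(+1)^0·(-1)^4 = +1.
v=13: a=13^-1·(≡10), b=13^1·(≡10) mod 13; (10|13)=+1, (10|13)=+1; (−1)^{-1·1·6}·(+1)^1·(+1)^-1 = +1.
v=5: a=5^-2·(≡4), b=5^-2·(≡3) mod 5; (4|5)=+1, (3|5)=-1; (−1)^{-2·-2·2}·(+1)^-2·(-1)^-2 = +1.
v=7: a=7^2·(≡1), b=7^2·(≡4) mod 7; (1|7)=+1, (4|7)=+1; (−1)^{2·2·3}·(+1)^2·(+1)^2 = +1.
v=29: a=29^2·(≡13), b=29^2·(≡25) mod 29; (13|29)=+1, (25|29)=+1; (−1)^{2·2·14}·(+1)^2·(+1)^2 = +1.
v=2: v_2(a)=2, v_2(b)=4; units ≡ 5, 3 (mod 8); ε·ε+αω+βω = 0·1+2·1+4·1 ≡ 0  ⇒  (a,b)_2 = +1.
v=23: a=23^1·(≡20), b=23^0·(≡15) mod 23; (20|23)=-1, (15|23)=-1; (−1)^{1·0·11}·(-1)^0·(-1)^1 = -1.
v=∞: -299 < 0 and -13 < 0  ⇒  (a,b)_∞ = -1.
(-299, -13 / ℚ) ramifies at {23, ∞}: a division algebra.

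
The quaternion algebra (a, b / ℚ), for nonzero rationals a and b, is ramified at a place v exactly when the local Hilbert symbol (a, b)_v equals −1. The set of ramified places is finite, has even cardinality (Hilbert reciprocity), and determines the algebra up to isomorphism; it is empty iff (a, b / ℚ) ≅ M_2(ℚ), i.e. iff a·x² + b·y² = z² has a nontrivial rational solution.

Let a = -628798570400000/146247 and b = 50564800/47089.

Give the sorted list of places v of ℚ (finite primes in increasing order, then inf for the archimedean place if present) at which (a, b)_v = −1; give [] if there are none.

[5, 7]

(a, b) ≡ (-57855, 187) mod (ℚ^×)²; places V = {2, 3, 5, 7, 11, 13, 17, 19, 29, 31, 41, ∞}.
(a,b)_3: α=-1, u≡2; β=0, v≡1 (mod 3); (2|3)=-1, (1|3)=+1; sign (−1)^0·-1^0·+1^-1 = +1.
(a,b)_5: α=5, u≡1; β=2, v≡3 (mod 5); (1|5)=+1, (3|5)=-1; sign (−1)^0·+1^2·-1^5 = -1.
(a,b)_2: α=8, β=6; u≡1, v≡3 (mod 8); ε(u)ε(v)=0·1, αω(v)=8·1, βω(u)=6·0; sum ≡ 0  ⇒  +1.
(a,b)_∞: sgn(-57855)=−, sgn(187)=+, so +1.
(a,b)_17: α=2, u≡4; β=1, v≡5 (mod 17); (4|17)=+1, (5|17)=-1; sign (−1)^0·+1^1·-1^2 = +1.
(a,b)_11: α=2, u≡4; β=1, v≡6 (mod 11); (4|11)=+1, (6|11)=-1; sign (−1)^0·+1^1·-1^2 = +1.
(a,b)_31: α=0, u≡11; β=-2, v≡1 (mod 31); (11|31)=-1, (1|31)=+1; sign (−1)^0·-1^-2·+1^0 = +1.
(a,b)_7: α=1, u≡4; β=-2, v≡3 (mod 7); (4|7)=+1, (3|7)=-1; sign (−1)^0·+1^-2·-1^1 = -1.
(a,b)_41: α=-2, u≡33; β=0, v≡25 (mod 41); (33|41)=+1, (25|41)=+1; sign (−1)^0·+1^0·+1^-2 = +1.
(a,b)_19: α=1, u≡15; β=0, v≡17 (mod 19); (15|19)=-1, (17|19)=+1; sign (−1)^0·-1^0·+1^1 = +1.
(a,b)_29: α=-1, u≡9; β=0, v≡5 (mod 29); (9|29)=+1, (5|29)=+1; sign (−1)^0·+1^0·+1^-1 = +1.
(a,b)_13: α=2, u≡7; β=2, v≡6 (mod 13); (7|13)=-1, (6|13)=-1; sign (−1)^0·-1^2·-1^2 = +1.
(-57855, 187 / ℚ) ramifies at {5, 7}: a division algebra.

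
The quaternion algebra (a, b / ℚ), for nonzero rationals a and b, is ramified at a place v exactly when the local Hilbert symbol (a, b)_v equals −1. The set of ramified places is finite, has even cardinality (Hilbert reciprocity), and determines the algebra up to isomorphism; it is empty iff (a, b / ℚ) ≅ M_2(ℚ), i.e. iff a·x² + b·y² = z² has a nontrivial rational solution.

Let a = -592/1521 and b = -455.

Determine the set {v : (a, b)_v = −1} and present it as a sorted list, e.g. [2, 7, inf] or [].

[5, 7, 13, inf]

Mod squares: a ≡ -37, b ≡ -455. Check v ∈ {∞, 2, 3, 5, 7, 13, 37}.
v=13: a=13^-2·(≡5), b=13^1·(≡4) mod 13; (5|13)=-1, (4|13)=+1; (−1)^{-2·1·6}·(-1)^1·(+1)^-2 = -1.
v=37: a=37^1·(≡33), b=37^0·(≡26) mod 37; (33|37)=+1, (26|37)=+1; (−1)^{1·0·18}·(+1)^0·(+1)^1 = +1.
v=∞: -37 < 0 and -455 < 0  ⇒  (a,b)_∞ = -1.
v=3: a=3^-2·(≡2), b=3^0·(≡1) mod 3; (2|3)=-1, (1|3)=+1; (−1)^{-2·0·1}·(-1)^0·(+1)^-2 = +1.
v=7: a=7^0·(≡5), b=7^1·(≡5) mod 7; (5|7)=-1, (5|7)=-1; (−1)^{0·1·3}·(-1)^1·(-1)^0 = -1.
v=2: v_2(a)=4, v_2(b)=0; units ≡ 3, 1 (mod 8); ε·ε+αω+βω = 1·0+4·0+0·1 ≡ 0  ⇒  (a,b)_2 = +1.
v=5: a=5^0·(≡3), b=5^1·(≡4) mod 5; (3|5)=-1, (4|5)=+1; (−1)^{0·1·2}·(-1)^1·(+1)^0 = -1.
(-37, -455 / ℚ) ramifies at {5, 7, 13, ∞}: a division algebra.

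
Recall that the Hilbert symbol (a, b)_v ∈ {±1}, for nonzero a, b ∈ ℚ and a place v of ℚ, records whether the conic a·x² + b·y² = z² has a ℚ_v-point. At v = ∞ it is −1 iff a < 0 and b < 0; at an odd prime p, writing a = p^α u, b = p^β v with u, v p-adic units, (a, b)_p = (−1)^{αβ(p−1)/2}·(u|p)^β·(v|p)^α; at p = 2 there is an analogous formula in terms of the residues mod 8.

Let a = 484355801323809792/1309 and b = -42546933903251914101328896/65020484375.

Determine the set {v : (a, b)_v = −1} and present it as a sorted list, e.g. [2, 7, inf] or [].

[2, 7, 11, 17, 23, 31]

(a, b) ≡ (1055581527, -134589) mod (ℚ^×)²; places V = {2, 3, 5, 7, 11, 13, 17, 23, 29, 31, ∞}.
(a,b)_23: α=3, u≡7; β=4, v≡14 (mod 23); (7|23)=-1, (14|23)=-1; sign (−1)^0·-1^4·-1^3 = -1.
(a,b)_7: α=-1, u≡4; β=-1, v≡4 (mod 7); (4|7)=+1, (4|7)=+1; sign (−1)^1·+1^-1·+1^-1 = -1.
(a,b)_5: α=0, u≡3; β=-6, v≡4 (mod 5); (3|5)=-1, (4|5)=+1; sign (−1)^0·-1^-6·+1^0 = +1.
(a,b)_31: α=1, u≡10; β=2, v≡22 (mod 31); (10|31)=+1, (22|31)=-1; sign (−1)^0·+1^2·-1^1 = -1.
(a,b)_3: α=9, u≡1; β=15, v≡2 (mod 3); (1|3)=+1, (2|3)=-1; sign (−1)^1·+1^15·-1^9 = +1.
(a,b)_2: α=10, β=10; u≡7, v≡3 (mod 8); ε(u)ε(v)=1·1, αω(v)=10·1, βω(u)=10·0; sum ≡ 1  ⇒  -1.
(a,b)_17: α=-1, u≡9; β=-3, v≡7 (mod 17); (9|17)=+1, (7|17)=-1; sign (−1)^0·+1^-3·-1^-1 = -1.
(a,b)_∞: sgn(1055581527)=+, sgn(-134589)=−, so +1.
(a,b)_29: α=1, u≡1; β=1, v≡28 (mod 29); (1|29)=+1, (28|29)=+1; sign (−1)^0·+1^1·+1^1 = +1.
(a,b)_11: α=-1, u≡4; β=-2, v≡2 (mod 11); (4|11)=+1, (2|11)=-1; sign (−1)^0·+1^-2·-1^-1 = -1.
(a,b)_13: α=3, u≡5; β=5, v≡6 (mod 13); (5|13)=-1, (6|13)=-1; sign (−1)^0·-1^5·-1^3 = +1.
(1055581527, -134589 / ℚ) ramifies at {2, 7, 11, 17, 23, 31}: a division algebra.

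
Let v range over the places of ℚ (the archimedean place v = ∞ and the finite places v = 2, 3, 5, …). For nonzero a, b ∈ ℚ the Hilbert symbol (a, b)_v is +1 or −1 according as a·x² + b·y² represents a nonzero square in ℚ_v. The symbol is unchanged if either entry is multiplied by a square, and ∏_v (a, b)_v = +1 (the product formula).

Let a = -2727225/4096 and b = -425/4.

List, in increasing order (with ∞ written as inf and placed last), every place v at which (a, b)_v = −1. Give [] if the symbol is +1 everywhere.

[2, inf]

(a, b) ≡ (-12121, -17) mod (ℚ^×)²; places V = {2, 3, 5, 17, 23, 31, ∞}.
(a,b)_23: α=1, u≡18; β=0, v≡3 (mod 23); (18|23)=+1, (3|23)=+1; sign (−1)^0·+1^0·+1^1 = +1.
(a,b)_3: α=2, u≡2; β=0, v≡1 (mod 3); (2|3)=-1, (1|3)=+1; sign (−1)^0·-1^0·+1^2 = +1.
(a,b)_∞: sgn(-12121)=−, sgn(-17)=−, so -1.
(a,b)_2: α=-12, β=-2; u≡7, v≡7 (mod 8); ε(u)ε(v)=1·1, αω(v)=-12·0, βω(u)=-2·0; sum ≡ 1  ⇒  -1.
(a,b)_17: α=1, u≡13; β=1, v≡15 (mod 17); (13|17)=+1, (15|17)=+1; sign (−1)^0·+1^1·+1^1 = +1.
(a,b)_31: α=1, u≡24; β=0, v≡10 (mod 31); (24|31)=-1, (10|31)=+1; sign (−1)^0·-1^0·+1^1 = +1.
(a,b)_5: α=2, u≡1; β=2, v≡2 (mod 5); (1|5)=+1, (2|5)=-1; sign (−1)^0·+1^2·-1^2 = +1.
Ram(-12121, -17) = {2, ∞}; no ℚ_2-point on the conic.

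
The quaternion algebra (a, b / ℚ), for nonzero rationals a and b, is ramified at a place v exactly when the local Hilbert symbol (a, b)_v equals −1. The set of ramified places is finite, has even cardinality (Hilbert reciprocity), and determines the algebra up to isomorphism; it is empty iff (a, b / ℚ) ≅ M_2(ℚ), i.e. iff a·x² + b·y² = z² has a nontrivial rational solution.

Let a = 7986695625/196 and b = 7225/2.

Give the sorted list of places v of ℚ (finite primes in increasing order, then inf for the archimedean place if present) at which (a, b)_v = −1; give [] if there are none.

(a, b) ≡ (17, 2) mod (ℚ^×)²; places V = {2, 3, 5, 7, 17, ∞}.
(a,b)_2: α=-2, β=-1; u≡1, v≡1 (mod 8); ε(u)ε(v)=0·0, αω(v)=-2·0, βω(u)=-1·0; sum ≡ 0  ⇒  +1.
(a,b)_3: α=2, u≡2; β=0, v≡2 (mod 3); (2|3)=-1, (2|3)=-1; sign (−1)^0·-1^0·-1^2 = +1.
(a,b)_∞: sgn(17)=+, sgn(2)=+, so +1.
(a,b)_5: α=4, u≡3; β=2, v≡2 (mod 5); (3|5)=-1, (2|5)=-1; sign (−1)^0·-1^2·-1^4 = +1.
(a,b)_7: α=-2, u≡5; β=0, v≡4 (mod 7); (5|7)=-1, (4|7)=+1; sign (−1)^0·-1^0·+1^-2 = +1.
(a,b)_17: α=5, u≡13; β=2, v≡4 (mod 17); (13|17)=+1, (4|17)=+1; sign (−1)^0·+1^2·+1^5 = +1.
Every local symbol is +1, so the conic 17·x² + 2·y² = z² has ℚ_v-points for all v and hence a ℚ-point; (a, b / ℚ) ≅ M_2(ℚ).

[]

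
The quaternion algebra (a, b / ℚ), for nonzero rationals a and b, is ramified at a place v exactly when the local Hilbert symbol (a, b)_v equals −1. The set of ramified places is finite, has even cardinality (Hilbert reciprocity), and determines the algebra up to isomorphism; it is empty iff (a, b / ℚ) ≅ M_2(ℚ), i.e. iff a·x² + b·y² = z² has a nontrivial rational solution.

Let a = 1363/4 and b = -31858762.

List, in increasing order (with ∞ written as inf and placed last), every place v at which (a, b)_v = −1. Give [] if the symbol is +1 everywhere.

[13, 29, 31, 47]

Mod squares: a ≡ 1363, b ≡ -37882. Check v ∈ {∞, 2, 13, 29, 31, 47}.
v=31: a=31^0·(≡23), b=31^1·(≡10) mod 31; (23|31)=-1, (10|31)=+1; (−1)^{0·1·15}·(-1)^1·(+1)^0 = -1.
v=∞: 1363 > 0 and -37882 < 0  ⇒  (a,b)_∞ = +1.
v=47: a=47^1·(≡19), b=47^1·(≡35) mod 47; (19|47)=-1, (35|47)=-1; (−1)^{1·1·23}·(-1)^1·(-1)^1 = -1.
v=29: a=29^1·(≡19), b=29^2·(≡21) mod 29; (19|29)=-1, (21|29)=-1; (−1)^{1·2·14}·(-1)^2·(-1)^1 = -1.
v=13: a=13^0·(≡6), b=13^1·(≡8) mod 13; (6|13)=-1, (8|13)=-1; (−1)^{0·1·6}·(-1)^1·(-1)^0 = -1.
v=2: v_2(a)=-2, v_2(b)=1; units ≡ 3, 3 (mod 8); ε·ε+αω+βω = 1·1+-2·1+1·1 ≡ 0  ⇒  (a,b)_2 = +1.
(1363, -37882 / ℚ) ramifies at {13, 29, 31, 47}: a division algebra.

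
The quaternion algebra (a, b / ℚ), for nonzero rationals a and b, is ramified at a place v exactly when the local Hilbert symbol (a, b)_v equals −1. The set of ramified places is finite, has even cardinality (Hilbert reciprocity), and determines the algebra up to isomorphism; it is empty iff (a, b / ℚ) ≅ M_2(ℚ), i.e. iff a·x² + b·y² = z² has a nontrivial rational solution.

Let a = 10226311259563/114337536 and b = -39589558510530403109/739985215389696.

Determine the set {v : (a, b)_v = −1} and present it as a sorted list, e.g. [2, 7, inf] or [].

Mod squares: a ≡ 182373, b ≡ -8571531. Check v ∈ {∞, 2, 3, 7, 31, 37, 41, 47, 53}.
v=2: v_2(a)=-8, v_2(b)=-16; units ≡ 5, 5 (mod 8); ε·ε+αω+βω = 0·0+-8·1+-16·1 ≡ 0  ⇒  (a,b)_2 = +1.
v=3: a=3^-1·(≡2), b=3^-3·(≡2) mod 3; (2|3)=-1, (2|3)=-1; (−1)^{-1·-3·1}·(-1)^-3·(-1)^-1 = -1.
v=∞: 182373 > 0 and -8571531 < 0  ⇒  (a,b)_∞ = +1.
v=31: a=31^1·(≡11), b=31^1·(≡5) mod 31; (11|31)=-1, (5|31)=+1; (−1)^{1·1·15}·(-1)^1·(+1)^1 = +1.
v=7: a=7^4·(≡2), b=7^6·(≡2) mod 7; (2|7)=+1, (2|7)=+1; (−1)^{4·6·3}·(+1)^6·(+1)^4 = +1.
v=47: a=47^2·(≡38), b=47^3·(≡18) mod 47; (38|47)=-1, (18|47)=+1; (−1)^{2·3·23}·(-1)^3·(+1)^2 = -1.
v=41: a=41^2·(≡20), b=41^4·(≡6) mod 41; (20|41)=+1, (6|41)=-1; (−1)^{2·4·20}·(+1)^4·(-1)^2 = +1.
v=37: a=37^1·(≡19), b=37^1·(≡32) mod 37; (19|37)=-1, (32|37)=-1; (−1)^{1·1·18}·(-1)^1·(-1)^1 = +1.
v=53: a=53^-3·(≡15), b=53^-5·(≡4) mod 53; (15|53)=+1, (4|53)=+1; (−1)^{-3·-5·26}·(+1)^-5·(+1)^-3 = +1.
|Ram(182373, -8571531)| = 2, even; anisotropic at {3, 47}.

[3, 47]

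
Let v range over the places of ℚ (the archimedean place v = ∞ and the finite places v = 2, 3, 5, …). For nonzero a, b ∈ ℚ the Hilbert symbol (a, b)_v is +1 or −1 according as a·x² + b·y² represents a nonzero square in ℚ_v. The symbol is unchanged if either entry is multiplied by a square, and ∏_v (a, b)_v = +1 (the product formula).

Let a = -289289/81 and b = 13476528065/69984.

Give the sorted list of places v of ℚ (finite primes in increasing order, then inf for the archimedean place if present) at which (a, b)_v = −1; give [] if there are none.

[2, 7]

Mod squares: a ≡ -1001, b ≡ 390. Check v ∈ {∞, 2, 3, 5, 7, 11, 13, 17}.
v=11: a=11^1·(≡6), b=11^4·(≡9) mod 11; (6|11)=-1, (9|11)=+1; (−1)^{1·4·5}·(-1)^4·(+1)^1 = +1.
v=17: a=17^2·(≡8), b=17^2·(≡2) mod 17; (8|17)=+1, (2|17)=+1; (−1)^{2·2·8}·(+1)^2·(+1)^2 = +1.
v=2: v_2(a)=0, v_2(b)=-5; units ≡ 7, 3 (mod 8); ε·ε+αω+βω = 1·1+0·1+-5·0 ≡ 1  ⇒  (a,b)_2 = -1.
v=∞: -1001 < 0 and 390 > 0  ⇒  (a,b)_∞ = +1.
v=5: a=5^0·(≡1), b=5^1·(≡2) mod 5; (1|5)=+1, (2|5)=-1; (−1)^{0·1·2}·(+1)^1·(-1)^0 = +1.
v=7: a=7^1·(≡2), b=7^2·(≡6) mod 7; (2|7)=+1, (6|7)=-1; (−1)^{1·2·3}·(+1)^2·(-1)^1 = -1.
v=3: a=3^-4·(≡1), b=3^-7·(≡1) mod 3; (1|3)=+1, (1|3)=+1; (−1)^{-4·-7·1}·(+1)^-7·(+1)^-4 = +1.
v=13: a=13^1·(≡1), b=13^1·(≡12) mod 13; (1|13)=+1, (12|13)=+1; (−1)^{1·1·6}·(+1)^1·(+1)^1 = +1.
(-1001, 390 / ℚ) ramifies at {2, 7}: a division algebra.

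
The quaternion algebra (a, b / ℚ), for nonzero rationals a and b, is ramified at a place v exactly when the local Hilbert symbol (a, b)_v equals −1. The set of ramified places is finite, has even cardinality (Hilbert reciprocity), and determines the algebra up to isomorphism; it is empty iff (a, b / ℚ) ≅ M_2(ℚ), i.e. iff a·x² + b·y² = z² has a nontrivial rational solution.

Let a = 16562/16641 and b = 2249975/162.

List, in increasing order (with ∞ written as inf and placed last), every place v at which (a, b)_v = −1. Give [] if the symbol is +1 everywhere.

[13, 43]

(a, b) ≡ (2, 179998) mod (ℚ^×)²; places V = {2, 3, 5, 7, 13, 23, 43, ∞}.
(a,b)_5: α=0, u≡2; β=2, v≡2 (mod 5); (2|5)=-1, (2|5)=-1; sign (−1)^0·-1^2·-1^0 = +1.
(a,b)_43: α=-2, u≡39; β=1, v≡35 (mod 43); (39|43)=-1, (35|43)=+1; sign (−1)^0·-1^1·+1^-2 = -1.
(a,b)_23: α=0, u≡4; β=1, v≡6 (mod 23); (4|23)=+1, (6|23)=+1; sign (−1)^0·+1^1·+1^0 = +1.
(a,b)_∞: sgn(2)=+, sgn(179998)=+, so +1.
(a,b)_7: α=2, u≡1; β=1, v≡6 (mod 7); (1|7)=+1, (6|7)=-1; sign (−1)^0·+1^1·-1^2 = +1.
(a,b)_2: α=1, β=-1; u≡1, v≡7 (mod 8); ε(u)ε(v)=0·1, αω(v)=1·0, βω(u)=-1·0; sum ≡ 0  ⇒  +1.
(a,b)_3: α=-2, u≡2; β=-4, v≡1 (mod 3); (2|3)=-1, (1|3)=+1; sign (−1)^0·-1^-4·+1^-2 = +1.
(a,b)_13: α=2, u≡7; β=1, v≡1 (mod 13); (7|13)=-1, (1|13)=+1; sign (−1)^0·-1^1·+1^2 = -1.
(2, 179998 / ℚ) ramifies at {13, 43}: a division algebra.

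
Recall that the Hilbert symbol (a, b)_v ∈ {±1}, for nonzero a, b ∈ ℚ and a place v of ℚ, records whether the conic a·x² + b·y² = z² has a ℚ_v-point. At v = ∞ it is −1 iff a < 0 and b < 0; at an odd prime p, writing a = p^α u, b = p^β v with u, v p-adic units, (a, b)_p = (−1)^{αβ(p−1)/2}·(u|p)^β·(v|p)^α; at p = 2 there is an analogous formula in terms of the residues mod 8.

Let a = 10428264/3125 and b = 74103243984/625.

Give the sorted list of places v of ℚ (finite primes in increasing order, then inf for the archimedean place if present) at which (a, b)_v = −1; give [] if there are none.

[2, 11]

Mod squares: a ≡ 1330, b ≡ 1309. Check v ∈ {∞, 2, 3, 5, 7, 11, 17, 19}.
v=17: a=17^0·(≡4), b=17^1·(≡13) mod 17; (4|17)=+1, (13|17)=+1; (−1)^{0·1·8}·(+1)^1·(+1)^0 = +1.
v=∞: 1330 > 0 and 1309 > 0  ⇒  (a,b)_∞ = +1.
v=11: a=11^2·(≡10), b=11^3·(≡4) mod 11; (10|11)=-1, (4|11)=+1; (−1)^{2·3·5}·(-1)^3·(+1)^2 = -1.
v=5: a=5^-5·(≡4), b=5^-4·(≡4) mod 5; (4|5)=+1, (4|5)=+1; (−1)^{-5·-4·2}·(+1)^-4·(+1)^-5 = +1.
v=7: a=7^1·(≡4), b=7^1·(≡6) mod 7; (4|7)=+1, (6|7)=-1; (−1)^{1·1·3}·(+1)^1·(-1)^1 = +1.
v=3: a=3^4·(≡1), b=3^4·(≡1) mod 3; (1|3)=+1, (1|3)=+1; (−1)^{4·4·1}·(+1)^4·(+1)^4 = +1.
v=2: v_2(a)=3, v_2(b)=4; units ≡ 1, 5 (mod 8); ε·ε+αω+βω = 0·0+3·1+4·0 ≡ 1  ⇒  (a,b)_2 = -1.
v=19: a=19^1·(≡13), b=19^2·(≡9) mod 19; (13|19)=-1, (9|19)=+1; (−1)^{1·2·9}·(-1)^2·(+1)^1 = +1.
(1330, 1309 / ℚ) ramifies at {2, 11}: a division algebra.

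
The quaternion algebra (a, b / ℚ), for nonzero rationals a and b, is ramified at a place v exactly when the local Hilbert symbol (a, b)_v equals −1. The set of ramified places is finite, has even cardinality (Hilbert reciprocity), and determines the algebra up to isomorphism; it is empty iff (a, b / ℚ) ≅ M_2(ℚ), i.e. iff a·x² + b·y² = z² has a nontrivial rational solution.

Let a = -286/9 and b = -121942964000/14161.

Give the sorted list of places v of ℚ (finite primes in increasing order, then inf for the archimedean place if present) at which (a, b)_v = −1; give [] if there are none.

[31, inf]

Mod squares: a ≡ -286, b ≡ -3410. Check v ∈ {∞, 2, 3, 5, 7, 11, 13, 17, 23, 31}.
v=11: a=11^1·(≡2), b=11^1·(≡3) mod 11; (2|11)=-1, (3|11)=+1; (−1)^{1·1·5}·(-1)^1·(+1)^1 = +1.
v=2: v_2(a)=1, v_2(b)=5; units ≡ 1, 7 (mod 8); ε·ε+αω+βω = 0·1+1·0+5·0 ≡ 0  ⇒  (a,b)_2 = +1.
v=5: a=5^0·(≡1), b=5^3·(≡3) mod 5; (1|5)=+1, (3|5)=-1; (−1)^{0·3·2}·(+1)^3·(-1)^0 = +1.
v=17: a=17^0·(≡6), b=17^-2·(≡12) mod 17; (6|17)=-1, (12|17)=-1; (−1)^{0·-2·8}·(-1)^-2·(-1)^0 = +1.
v=7: a=7^0·(≡4), b=7^-2·(≡5) mod 7; (4|7)=+1, (5|7)=-1; (−1)^{0·-2·3}·(+1)^-2·(-1)^0 = +1.
v=∞: -286 < 0 and -3410 < 0  ⇒  (a,b)_∞ = -1.
v=31: a=31^0·(≡13), b=31^1·(≡10) mod 31; (13|31)=-1, (10|31)=+1; (−1)^{0·1·15}·(-1)^1·(+1)^0 = -1.
v=23: a=23^0·(≡4), b=23^2·(≡19) mod 23; (4|23)=+1, (19|23)=-1; (−1)^{0·2·11}·(+1)^2·(-1)^0 = +1.
v=13: a=13^1·(≡12), b=13^2·(≡1) mod 13; (12|13)=+1, (1|13)=+1; (−1)^{1·2·6}·(+1)^2·(+1)^1 = +1.
v=3: a=3^-2·(≡2), b=3^0·(≡1) mod 3; (2|3)=-1, (1|3)=+1; (−1)^{-2·0·1}·(-1)^0·(+1)^-2 = +1.
Ram(-286, -3410) = {31, ∞}; no ℚ_31-point on the conic.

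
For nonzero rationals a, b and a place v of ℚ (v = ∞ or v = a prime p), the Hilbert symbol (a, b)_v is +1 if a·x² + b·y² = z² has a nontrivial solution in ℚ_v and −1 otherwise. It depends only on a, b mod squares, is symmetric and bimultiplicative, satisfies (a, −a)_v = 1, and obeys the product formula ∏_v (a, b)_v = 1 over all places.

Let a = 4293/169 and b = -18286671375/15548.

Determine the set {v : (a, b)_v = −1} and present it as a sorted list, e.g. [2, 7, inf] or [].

[5, 23, 31, 41]

(a, b) ≡ (53, -4238785) mod (ℚ^×)²; places V = {2, 3, 5, 7, 13, 23, 29, 31, 41, 53, ∞}.
(a,b)_2: α=0, β=-2; u≡5, v≡7 (mod 8); ε(u)ε(v)=0·1, αω(v)=0·0, βω(u)=-2·1; sum ≡ 0  ⇒  +1.
(a,b)_3: α=4, u≡2; β=4, v≡2 (mod 3); (2|3)=-1, (2|3)=-1; sign (−1)^0·-1^4·-1^4 = +1.
(a,b)_31: α=0, u≡21; β=1, v≡3 (mod 31); (21|31)=-1, (3|31)=-1; sign (−1)^0·-1^1·-1^0 = -1.
(a,b)_5: α=0, u≡2; β=3, v≡3 (mod 5); (2|5)=-1, (3|5)=-1; sign (−1)^0·-1^3·-1^0 = -1.
(a,b)_∞: sgn(53)=+, sgn(-4238785)=−, so +1.
(a,b)_23: α=0, u≡22; β=-1, v≡9 (mod 23); (22|23)=-1, (9|23)=+1; sign (−1)^0·-1^-1·+1^0 = -1.
(a,b)_53: α=1, u≡24; β=0, v≡38 (mod 53); (24|53)=+1, (38|53)=+1; sign (−1)^0·+1^0·+1^1 = +1.
(a,b)_41: α=0, u≡14; β=1, v≡22 (mod 41); (14|41)=-1, (22|41)=-1; sign (−1)^0·-1^1·-1^0 = -1.
(a,b)_7: α=0, u≡2; β=2, v≡2 (mod 7); (2|7)=+1, (2|7)=+1; sign (−1)^0·+1^2·+1^0 = +1.
(a,b)_13: α=-2, u≡3; β=-2, v≡2 (mod 13); (3|13)=+1, (2|13)=-1; sign (−1)^0·+1^-2·-1^-2 = +1.
(a,b)_29: α=0, u≡23; β=1, v≡13 (mod 29); (23|29)=+1, (13|29)=+1; sign (−1)^0·+1^1·+1^0 = +1.
|Ram(53, -4238785)| = 4, even; anisotropic at {5, 23, 31, 41}.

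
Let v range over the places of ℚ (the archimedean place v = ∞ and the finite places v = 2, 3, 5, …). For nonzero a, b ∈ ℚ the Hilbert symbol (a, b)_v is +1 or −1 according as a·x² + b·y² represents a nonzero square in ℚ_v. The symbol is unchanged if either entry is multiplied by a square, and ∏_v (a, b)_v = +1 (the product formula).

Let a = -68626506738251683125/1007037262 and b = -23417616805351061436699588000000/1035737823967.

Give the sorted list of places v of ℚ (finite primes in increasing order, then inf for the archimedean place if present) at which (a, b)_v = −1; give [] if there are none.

[3, 19, 37, inf]

(a, b) ≡ (-8806, -399) mod (ℚ^×)²; places V = {2, 3, 5, 7, 11, 17, 19, 23, 37, 53, ∞}.
(a,b)_37: α=1, u≡36; β=2, v≡35 (mod 37); (36|37)=+1, (35|37)=-1; sign (−1)^0·+1^2·-1^1 = -1.
(a,b)_19: α=4, u≡15; β=5, v≡5 (mod 19); (15|19)=-1, (5|19)=+1; sign (−1)^0·-1^5·+1^4 = -1.
(a,b)_7: α=-1, u≡2; β=-1, v≡6 (mod 7); (2|7)=+1, (6|7)=-1; sign (−1)^1·+1^-1·-1^-1 = +1.
(a,b)_∞: sgn(-8806)=−, sgn(-399)=−, so -1.
(a,b)_2: α=-1, β=8; u≡5, v≡1 (mod 8); ε(u)ε(v)=0·0, αω(v)=-1·0, βω(u)=8·1; sum ≡ 0  ⇒  +1.
(a,b)_23: α=2, u≡9; β=2, v≡15 (mod 23); (9|23)=+1, (15|23)=-1; sign (−1)^0·+1^2·-1^2 = +1.
(a,b)_3: α=16, u≡2; β=19, v≡2 (mod 3); (2|3)=-1, (2|3)=-1; sign (−1)^0·-1^19·-1^16 = -1.
(a,b)_5: α=4, u≡1; β=6, v≡4 (mod 5); (1|5)=+1, (4|5)=+1; sign (−1)^0·+1^6·+1^4 = +1.
(a,b)_17: α=-3, u≡2; β=-4, v≡15 (mod 17); (2|17)=+1, (15|17)=+1; sign (−1)^0·+1^-4·+1^-3 = +1.
(a,b)_53: α=0, u≡20; β=2, v≡46 (mod 53); (20|53)=-1, (46|53)=+1; sign (−1)^0·-1^2·+1^0 = +1.
(a,b)_11: α=-4, u≡3; β=-6, v≡7 (mod 11); (3|11)=+1, (7|11)=-1; sign (−1)^0·+1^-6·-1^-4 = +1.
Ram(-8806, -399) = {3, 19, 37, ∞}; no ℚ_3-point on the conic.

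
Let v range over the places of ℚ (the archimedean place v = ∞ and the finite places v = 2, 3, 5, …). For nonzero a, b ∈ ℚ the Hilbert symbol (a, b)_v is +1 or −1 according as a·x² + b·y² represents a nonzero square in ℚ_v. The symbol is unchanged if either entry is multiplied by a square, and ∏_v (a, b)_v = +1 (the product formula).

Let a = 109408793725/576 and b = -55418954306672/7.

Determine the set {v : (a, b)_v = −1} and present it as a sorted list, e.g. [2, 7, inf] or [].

(a, b) ≡ (89313301, -329) mod (ℚ^×)²; places V = {2, 3, 5, 7, 11, 23, 29, 37, 47, ∞}.
(a,b)_23: α=1, u≡7; β=2, v≡16 (mod 23); (7|23)=-1, (16|23)=+1; sign (−1)^0·-1^2·+1^1 = +1.
(a,b)_29: α=1, u≡18; β=2, v≡2 (mod 29); (18|29)=-1, (2|29)=-1; sign (−1)^0·-1^2·-1^1 = -1.
(a,b)_37: α=1, u≡11; β=2, v≡4 (mod 37); (11|37)=+1, (4|37)=+1; sign (−1)^0·+1^2·+1^1 = +1.
(a,b)_∞: sgn(89313301)=+, sgn(-329)=−, so +1.
(a,b)_47: α=1, u≡30; β=1, v≡13 (mod 47); (30|47)=-1, (13|47)=-1; sign (−1)^1·-1^1·-1^1 = -1.
(a,b)_11: α=1, u≡5; β=2, v≡3 (mod 11); (5|11)=+1, (3|11)=+1; sign (−1)^0·+1^2·+1^1 = +1.
(a,b)_3: α=-2, u≡1; β=0, v≡1 (mod 3); (1|3)=+1, (1|3)=+1; sign (−1)^0·+1^0·+1^-2 = +1.
(a,b)_2: α=-6, β=4; u≡5, v≡7 (mod 8); ε(u)ε(v)=0·1, αω(v)=-6·0, βω(u)=4·1; sum ≡ 0  ⇒  +1.
(a,b)_7: α=3, u≡6; β=-1, v≡2 (mod 7); (6|7)=-1, (2|7)=+1; sign (−1)^1·-1^-1·+1^3 = +1.
(a,b)_5: α=2, u≡4; β=0, v≡4 (mod 5); (4|5)=+1, (4|5)=+1; sign (−1)^0·+1^0·+1^2 = +1.
|Ram(89313301, -329)| = 2, even; anisotropic at {29, 47}.

[29, 47]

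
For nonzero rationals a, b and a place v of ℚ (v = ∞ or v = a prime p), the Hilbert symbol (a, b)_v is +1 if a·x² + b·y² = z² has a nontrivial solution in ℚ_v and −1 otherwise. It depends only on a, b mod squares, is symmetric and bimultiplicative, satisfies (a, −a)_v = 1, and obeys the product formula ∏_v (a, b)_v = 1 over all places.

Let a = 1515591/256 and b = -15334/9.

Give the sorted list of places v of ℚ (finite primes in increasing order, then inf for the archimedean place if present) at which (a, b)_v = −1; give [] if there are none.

[3, 7, 17, 41]

Mod squares: a ≡ 231, b ≡ -15334. Check v ∈ {∞, 2, 3, 7, 11, 17, 41}.
v=17: a=17^0·(≡7), b=17^1·(≡15) mod 17; (7|17)=-1, (15|17)=+1; (−1)^{0·1·8}·(-1)^1·(+1)^0 = -1.
v=7: a=7^1·(≡6), b=7^0·(≡5) mod 7; (6|7)=-1, (5|7)=-1; (−1)^{1·0·3}·(-1)^0·(-1)^1 = -1.
v=2: v_2(a)=-8, v_2(b)=1; units ≡ 7, 5 (mod 8); ε·ε+αω+βω = 1·0+-8·1+1·0 ≡ 0  ⇒  (a,b)_2 = +1.
v=41: a=41^0·(≡19), b=41^1·(≡4) mod 41; (19|41)=-1, (4|41)=+1; (−1)^{0·1·20}·(-1)^1·(+1)^0 = -1.
v=3: a=3^9·(≡2), b=3^-2·(≡2) mod 3; (2|3)=-1, (2|3)=-1; (−1)^{9·-2·1}·(-1)^-2·(-1)^9 = -1.
v=∞: 231 > 0 and -15334 < 0  ⇒  (a,b)_∞ = +1.
v=11: a=11^1·(≡2), b=11^1·(≡4) mod 11; (2|11)=-1, (4|11)=+1; (−1)^{1·1·5}·(-1)^1·(+1)^1 = +1.
Ram(231, -15334) = {3, 7, 17, 41}; no ℚ_3-point on the conic.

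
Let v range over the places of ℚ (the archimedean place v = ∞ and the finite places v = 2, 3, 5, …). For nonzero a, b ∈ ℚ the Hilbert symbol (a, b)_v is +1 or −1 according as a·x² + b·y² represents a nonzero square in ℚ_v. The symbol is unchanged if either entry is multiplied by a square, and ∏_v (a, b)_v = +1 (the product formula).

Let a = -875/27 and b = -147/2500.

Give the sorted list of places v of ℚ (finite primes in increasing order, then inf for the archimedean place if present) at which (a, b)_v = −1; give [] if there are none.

(a, b) ≡ (-105, -3) mod (ℚ^×)²; places V = {2, 3, 5, 7, ∞}.
(a,b)_7: α=1, u≡6; β=2, v≡4 (mod 7); (6|7)=-1, (4|7)=+1; sign (−1)^0·-1^2·+1^1 = +1.
(a,b)_5: α=3, u≡4; β=-4, v≡2 (mod 5); (4|5)=+1, (2|5)=-1; sign (−1)^0·+1^-4·-1^3 = -1.
(a,b)_2: α=0, β=-2; u≡7, v≡5 (mod 8); ε(u)ε(v)=1·0, αω(v)=0·1, βω(u)=-2·0; sum ≡ 0  ⇒  +1.
(a,b)_∞: sgn(-105)=−, sgn(-3)=−, so -1.
(a,b)_3: α=-3, u≡1; β=1, v≡2 (mod 3); (1|3)=+1, (2|3)=-1; sign (−1)^1·+1^1·-1^-3 = +1.
|Ram(-105, -3)| = 2, even; anisotropic at {5, ∞}.

[5, inf]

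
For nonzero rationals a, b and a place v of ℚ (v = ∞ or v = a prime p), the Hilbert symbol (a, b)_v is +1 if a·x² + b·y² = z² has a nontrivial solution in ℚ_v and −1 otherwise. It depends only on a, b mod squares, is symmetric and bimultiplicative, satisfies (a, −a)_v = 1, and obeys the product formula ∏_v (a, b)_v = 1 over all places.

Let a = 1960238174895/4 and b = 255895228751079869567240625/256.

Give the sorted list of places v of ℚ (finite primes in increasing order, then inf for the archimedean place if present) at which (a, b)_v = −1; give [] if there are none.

[3, 5]

Mod squares: a ≡ 455, b ≡ 36465. Check v ∈ {∞, 2, 3, 5, 7, 11, 13, 17}.
v=7: a=7^1·(≡2), b=7^2·(≡4) mod 7; (2|7)=+1, (4|7)=+1; (−1)^{1·2·3}·(+1)^2·(+1)^1 = +1.
v=13: a=13^3·(≡1), b=13^5·(≡9) mod 13; (1|13)=+1, (9|13)=+1; (−1)^{3·5·6}·(+1)^5·(+1)^3 = +1.
v=∞: 455 > 0 and 36465 > 0  ⇒  (a,b)_∞ = +1.
v=3: a=3^6·(≡2), b=3^9·(≡2) mod 3; (2|3)=-1, (2|3)=-1; (−1)^{6·9·1}·(-1)^9·(-1)^6 = -1.
v=17: a=17^2·(≡13), b=17^5·(≡6) mod 17; (13|17)=+1, (6|17)=-1; (−1)^{2·5·8}·(+1)^5·(-1)^2 = +1.
v=2: v_2(a)=-2, v_2(b)=-8; units ≡ 7, 1 (mod 8); ε·ε+αω+βω = 1·0+-2·0+-8·0 ≡ 0  ⇒  (a,b)_2 = +1.
v=11: a=11^2·(≡3), b=11^5·(≡3) mod 11; (3|11)=+1, (3|11)=+1; (−1)^{2·5·5}·(+1)^5·(+1)^2 = +1.
v=5: a=5^1·(≡1), b=5^5·(≡2) mod 5; (1|5)=+1, (2|5)=-1; (−1)^{1·5·2}·(+1)^5·(-1)^1 = -1.
|Ram(455, 36465)| = 2, even; anisotropic at {3, 5}.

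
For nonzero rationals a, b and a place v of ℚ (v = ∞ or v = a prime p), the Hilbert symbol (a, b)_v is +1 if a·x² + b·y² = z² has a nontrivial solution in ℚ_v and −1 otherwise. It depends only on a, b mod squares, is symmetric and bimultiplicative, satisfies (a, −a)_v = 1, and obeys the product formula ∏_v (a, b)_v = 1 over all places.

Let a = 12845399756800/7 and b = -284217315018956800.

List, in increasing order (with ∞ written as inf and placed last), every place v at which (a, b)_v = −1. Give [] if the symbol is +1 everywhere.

[2, 13, 17, 23]

(a, b) ≡ (1659931, -22678) mod (ℚ^×)²; places V = {2, 5, 7, 13, 17, 23, 29, 37, ∞}.
(a,b)_17: α=1, u≡11; β=1, v≡4 (mod 17); (11|17)=-1, (4|17)=+1; sign (−1)^0·-1^1·+1^1 = -1.
(a,b)_37: α=1, u≡5; β=2, v≡12 (mod 37); (5|37)=-1, (12|37)=+1; sign (−1)^0·-1^2·+1^1 = +1.
(a,b)_∞: sgn(1659931)=+, sgn(-22678)=−, so +1.
(a,b)_5: α=2, u≡1; β=2, v≡3 (mod 5); (1|5)=+1, (3|5)=-1; sign (−1)^0·+1^2·-1^2 = +1.
(a,b)_2: α=12, β=13; u≡3, v≡5 (mod 8); ε(u)ε(v)=1·0, αω(v)=12·1, βω(u)=13·1; sum ≡ 1  ⇒  -1.
(a,b)_29: α=1, u≡28; β=1, v≡22 (mod 29); (28|29)=+1, (22|29)=+1; sign (−1)^0·+1^1·+1^1 = +1.
(a,b)_13: α=1, u≡3; β=2, v≡8 (mod 13); (3|13)=+1, (8|13)=-1; sign (−1)^0·+1^2·-1^1 = -1.
(a,b)_23: α=2, u≡5; β=3, v≡2 (mod 23); (5|23)=-1, (2|23)=+1; sign (−1)^0·-1^3·+1^2 = -1.
(a,b)_7: α=-1, u≡2; β=0, v≡2 (mod 7); (2|7)=+1, (2|7)=+1; sign (−1)^0·+1^0·+1^-1 = +1.
(1659931, -22678 / ℚ) ramifies at {2, 13, 17, 23}: a division algebra.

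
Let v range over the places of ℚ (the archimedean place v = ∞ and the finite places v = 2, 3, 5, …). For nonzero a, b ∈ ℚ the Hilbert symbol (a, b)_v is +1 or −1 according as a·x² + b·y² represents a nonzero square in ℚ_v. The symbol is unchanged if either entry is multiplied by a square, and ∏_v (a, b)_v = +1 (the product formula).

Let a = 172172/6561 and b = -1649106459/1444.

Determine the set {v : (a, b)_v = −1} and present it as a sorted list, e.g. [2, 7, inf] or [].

[11, 13]

Mod squares: a ≡ 43043, b ≡ -91. Check v ∈ {∞, 2, 3, 7, 11, 13, 19, 43}.
v=∞: 43043 > 0 and -91 < 0  ⇒  (a,b)_∞ = +1.
v=19: a=19^0·(≡18), b=19^-2·(≡1) mod 19; (18|19)=-1, (1|19)=+1; (−1)^{0·-2·9}·(-1)^-2·(+1)^0 = +1.
v=3: a=3^-8·(≡2), b=3^4·(≡2) mod 3; (2|3)=-1, (2|3)=-1; (−1)^{-8·4·1}·(-1)^4·(-1)^-8 = +1.
v=13: a=13^1·(≡4), b=13^1·(≡8) mod 13; (4|13)=+1, (8|13)=-1; (−1)^{1·1·6}·(+1)^1·(-1)^1 = -1.
v=7: a=7^1·(≡6), b=7^1·(≡4) mod 7; (6|7)=-1, (4|7)=+1; (−1)^{1·1·3}·(-1)^1·(+1)^1 = +1.
v=11: a=11^1·(≡2), b=11^2·(≡7) mod 11; (2|11)=-1, (7|11)=-1; (−1)^{1·2·5}·(-1)^2·(-1)^1 = -1.
v=43: a=43^1·(≡26), b=43^2·(≡35) mod 43; (26|43)=-1, (35|43)=+1; (−1)^{1·2·21}·(-1)^2·(+1)^1 = +1.
v=2: v_2(a)=2, v_2(b)=-2; units ≡ 3, 5 (mod 8); ε·ε+αω+βω = 1·0+2·1+-2·1 ≡ 0  ⇒  (a,b)_2 = +1.
(43043, -91 / ℚ) ramifies at {11, 13}: a division algebra.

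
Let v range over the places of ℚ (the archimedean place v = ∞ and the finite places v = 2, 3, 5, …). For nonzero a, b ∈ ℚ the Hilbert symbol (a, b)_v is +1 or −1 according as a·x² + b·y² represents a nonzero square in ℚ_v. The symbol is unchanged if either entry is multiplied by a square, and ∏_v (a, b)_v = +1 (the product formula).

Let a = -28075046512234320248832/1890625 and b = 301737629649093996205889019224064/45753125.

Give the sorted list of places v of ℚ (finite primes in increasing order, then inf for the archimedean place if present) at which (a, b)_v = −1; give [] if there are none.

[5, 13, 17, 23]

Mod squares: a ≡ -96577, b ≡ 130. Check v ∈ {∞, 2, 3, 5, 7, 11, 13, 17, 19, 23}.
v=11: a=11^-2·(≡1), b=11^-4·(≡5) mod 11; (1|11)=+1, (5|11)=+1; (−1)^{-2·-4·5}·(+1)^-4·(+1)^-2 = +1.
v=17: a=17^3·(≡14), b=17^4·(≡11) mod 17; (14|17)=-1, (11|17)=-1; (−1)^{3·4·8}·(-1)^4·(-1)^3 = -1.
v=5: a=5^-6·(≡3), b=5^-5·(≡4) mod 5; (3|5)=-1, (4|5)=+1; (−1)^{-6·-5·2}·(-1)^-5·(+1)^-6 = -1.
v=19: a=19^3·(≡7), b=19^4·(≡5) mod 19; (7|19)=+1, (5|19)=+1; (−1)^{3·4·9}·(+1)^4·(+1)^3 = +1.
v=∞: -96577 < 0 and 130 > 0  ⇒  (a,b)_∞ = +1.
v=3: a=3^8·(≡2), b=3^18·(≡1) mod 3; (2|3)=-1, (1|3)=+1; (−1)^{8·18·1}·(-1)^18·(+1)^8 = +1.
v=13: a=13^1·(≡5), b=13^1·(≡3) mod 13; (5|13)=-1, (3|13)=+1; (−1)^{1·1·6}·(-1)^1·(+1)^1 = -1.
v=23: a=23^3·(≡7), b=23^4·(≡22) mod 23; (7|23)=-1, (22|23)=-1; (−1)^{3·4·11}·(-1)^4·(-1)^3 = -1.
v=7: a=7^2·(≡4), b=7^4·(≡2) mod 7; (4|7)=+1, (2|7)=+1; (−1)^{2·4·3}·(+1)^4·(+1)^2 = +1.
v=2: v_2(a)=14, v_2(b)=13; units ≡ 7, 1 (mod 8); ε·ε+αω+βω = 1·0+14·0+13·0 ≡ 0  ⇒  (a,b)_2 = +1.
Ram(-96577, 130) = {5, 13, 17, 23}; no ℚ_5-point on the conic.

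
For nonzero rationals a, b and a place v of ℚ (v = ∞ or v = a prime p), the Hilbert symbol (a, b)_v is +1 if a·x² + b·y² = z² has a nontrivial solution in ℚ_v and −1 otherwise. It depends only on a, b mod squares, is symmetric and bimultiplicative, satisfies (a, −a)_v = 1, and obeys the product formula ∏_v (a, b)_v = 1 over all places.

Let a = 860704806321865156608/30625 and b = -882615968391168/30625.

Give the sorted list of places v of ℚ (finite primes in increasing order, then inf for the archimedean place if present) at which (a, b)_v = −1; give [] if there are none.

(a, b) ≡ (682, -2542) mod (ℚ^×)²; places V = {2, 3, 5, 7, 11, 31, 41, ∞}.
(a,b)_41: α=2, u≡22; β=1, v≡4 (mod 41); (22|41)=-1, (4|41)=+1; sign (−1)^0·-1^1·+1^2 = -1.
(a,b)_∞: sgn(682)=+, sgn(-2542)=−, so +1.
(a,b)_7: α=-2, u≡6; β=-2, v≡5 (mod 7); (6|7)=-1, (5|7)=-1; sign (−1)^0·-1^-2·-1^-2 = +1.
(a,b)_5: α=-4, u≡2; β=-4, v≡3 (mod 5); (2|5)=-1, (3|5)=-1; sign (−1)^0·-1^-4·-1^-4 = +1.
(a,b)_11: α=3, u≡2; β=2, v≡7 (mod 11); (2|11)=-1, (7|11)=-1; sign (−1)^0·-1^2·-1^3 = -1.
(a,b)_3: α=8, u≡1; β=6, v≡2 (mod 3); (1|3)=+1, (2|3)=-1; sign (−1)^0·+1^6·-1^8 = +1.
(a,b)_31: α=5, u≡11; β=3, v≡22 (mod 31); (11|31)=-1, (22|31)=-1; sign (−1)^1·-1^3·-1^5 = -1.
(a,b)_2: α=11, β=13; u≡5, v≡1 (mod 8); ε(u)ε(v)=0·0, αω(v)=11·0, βω(u)=13·1; sum ≡ 1  ⇒  -1.
(682, -2542 / ℚ) ramifies at {2, 11, 31, 41}: a division algebra.

[2, 11, 31, 41]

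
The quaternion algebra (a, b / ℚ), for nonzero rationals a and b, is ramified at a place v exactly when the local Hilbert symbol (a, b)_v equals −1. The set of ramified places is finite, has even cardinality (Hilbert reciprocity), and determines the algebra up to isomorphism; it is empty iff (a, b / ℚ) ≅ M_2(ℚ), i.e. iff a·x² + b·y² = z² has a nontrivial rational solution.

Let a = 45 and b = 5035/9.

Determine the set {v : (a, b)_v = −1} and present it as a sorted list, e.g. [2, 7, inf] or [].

(a, b) ≡ (5, 5035) mod (ℚ^×)²; places V = {2, 3, 5, 19, 53, ∞}.
(a,b)_3: α=2, u≡2; β=-2, v≡1 (mod 3); (2|3)=-1, (1|3)=+1; sign (−1)^0·-1^-2·+1^2 = +1.
(a,b)_2: α=0, β=0; u≡5, v≡3 (mod 8); ε(u)ε(v)=0·1, αω(v)=0·1, βω(u)=0·1; sum ≡ 0  ⇒  +1.
(a,b)_5: α=1, u≡4; β=1, v≡3 (mod 5); (4|5)=+1, (3|5)=-1; sign (−1)^0·+1^1·-1^1 = -1.
(a,b)_∞: sgn(5)=+, sgn(5035)=+, so +1.
(a,b)_53: α=0, u≡45; β=1, v≡40 (mod 53); (45|53)=-1, (40|53)=+1; sign (−1)^0·-1^1·+1^0 = -1.
(a,b)_19: α=0, u≡7; β=1, v≡2 (mod 19); (7|19)=+1, (2|19)=-1; sign (−1)^0·+1^1·-1^0 = +1.
Ram(5, 5035) = {5, 53}; no ℚ_5-point on the conic.

[5, 53]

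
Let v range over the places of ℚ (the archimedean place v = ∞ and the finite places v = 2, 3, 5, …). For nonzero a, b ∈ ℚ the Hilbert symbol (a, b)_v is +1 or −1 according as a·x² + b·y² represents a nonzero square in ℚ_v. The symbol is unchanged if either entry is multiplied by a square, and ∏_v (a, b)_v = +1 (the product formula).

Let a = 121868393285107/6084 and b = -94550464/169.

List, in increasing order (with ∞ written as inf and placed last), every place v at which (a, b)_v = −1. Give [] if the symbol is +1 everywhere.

[43, 47]

Mod squares: a ≡ 43, b ≡ -799. Check v ∈ {∞, 2, 3, 7, 13, 17, 43, 47}.
v=13: a=13^-2·(≡4), b=13^-2·(≡5) mod 13; (4|13)=+1, (5|13)=-1; (−1)^{-2·-2·6}·(+1)^-2·(-1)^-2 = +1.
v=3: a=3^-2·(≡1), b=3^0·(≡2) mod 3; (1|3)=+1, (2|3)=-1; (−1)^{-2·0·1}·(+1)^0·(-1)^-2 = +1.
v=2: v_2(a)=-2, v_2(b)=6; units ≡ 3, 1 (mod 8); ε·ε+αω+βω = 1·0+-2·0+6·1 ≡ 0  ⇒  (a,b)_2 = +1.
v=∞: 43 > 0 and -799 < 0  ⇒  (a,b)_∞ = +1.
v=43: a=43^3·(≡21), b=43^2·(≡3) mod 43; (21|43)=+1, (3|43)=-1; (−1)^{3·2·21}·(+1)^2·(-1)^3 = -1.
v=47: a=47^2·(≡40), b=47^1·(≡43) mod 47; (40|47)=-1, (43|47)=-1; (−1)^{2·1·23}·(-1)^1·(-1)^2 = -1.
v=17: a=17^2·(≡13), b=17^1·(≡4) mod 17; (13|17)=+1, (4|17)=+1; (−1)^{2·1·8}·(+1)^1·(+1)^2 = +1.
v=7: a=7^4·(≡1), b=7^0·(≡6) mod 7; (1|7)=+1, (6|7)=-1; (−1)^{4·0·3}·(+1)^0·(-1)^4 = +1.
|Ram(43, -799)| = 2, even; anisotropic at {43, 47}.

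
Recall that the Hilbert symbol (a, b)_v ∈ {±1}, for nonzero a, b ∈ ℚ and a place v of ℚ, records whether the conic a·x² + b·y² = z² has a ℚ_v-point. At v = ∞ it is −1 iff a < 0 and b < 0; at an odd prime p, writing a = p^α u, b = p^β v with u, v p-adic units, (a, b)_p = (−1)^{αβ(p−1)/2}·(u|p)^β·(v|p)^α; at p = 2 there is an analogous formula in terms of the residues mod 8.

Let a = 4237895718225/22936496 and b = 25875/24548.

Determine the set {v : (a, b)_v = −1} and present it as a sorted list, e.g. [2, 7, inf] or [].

[2, 11, 17, 23]

Mod squares: a ≡ 11, b ≡ 1955. Check v ∈ {∞, 2, 3, 5, 11, 13, 17, 19, 23}.
v=17: a=17^2·(≡3), b=17^-1·(≡16) mod 17; (3|17)=-1, (16|17)=+1; (−1)^{2·-1·8}·(-1)^-1·(+1)^2 = -1.
v=5: a=5^2·(≡4), b=5^3·(≡4) mod 5; (4|5)=+1, (4|5)=+1; (−1)^{2·3·2}·(+1)^3·(+1)^2 = +1.
v=11: a=11^-1·(≡9), b=11^0·(≡2) mod 11; (9|11)=+1, (2|11)=-1; (−1)^{-1·0·5}·(+1)^0·(-1)^-1 = -1.
v=3: a=3^8·(≡2), b=3^2·(≡2) mod 3; (2|3)=-1, (2|3)=-1; (−1)^{8·2·1}·(-1)^2·(-1)^8 = +1.
v=2: v_2(a)=-4, v_2(b)=-2; units ≡ 3, 3 (mod 8); ε·ε+αω+βω = 1·1+-4·1+-2·1 ≡ 1  ⇒  (a,b)_2 = -1.
v=13: a=13^2·(≡11), b=13^0·(≡11) mod 13; (11|13)=-1, (11|13)=-1; (−1)^{2·0·6}·(-1)^0·(-1)^2 = +1.
v=19: a=19^-4·(≡17), b=19^-2·(≡17) mod 19; (17|19)=+1, (17|19)=+1; (−1)^{-4·-2·9}·(+1)^-2·(+1)^-4 = +1.
v=23: a=23^2·(≡17), b=23^1·(≡3) mod 23; (17|23)=-1, (3|23)=+1; (−1)^{2·1·11}·(-1)^1·(+1)^2 = -1.
v=∞: 11 > 0 and 1955 > 0  ⇒  (a,b)_∞ = +1.
|Ram(11, 1955)| = 4, even; anisotropic at {2, 11, 17, 23}.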